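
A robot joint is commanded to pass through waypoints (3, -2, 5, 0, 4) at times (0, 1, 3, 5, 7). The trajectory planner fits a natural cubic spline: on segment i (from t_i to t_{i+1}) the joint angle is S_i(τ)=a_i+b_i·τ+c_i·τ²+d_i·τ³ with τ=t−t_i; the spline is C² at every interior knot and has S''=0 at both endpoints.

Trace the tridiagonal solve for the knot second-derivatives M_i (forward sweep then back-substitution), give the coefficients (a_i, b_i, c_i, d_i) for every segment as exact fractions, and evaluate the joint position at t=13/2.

Δ: Δ0=-5, Δ1=7/2, Δ2=-5/2, Δ3=2
row 1: diag=6, rhs=51; c'=1/3, d'=17/2
row 2: denom=8−2·1/3=22/3; d'=(-36−2·17/2)/(22/3)=-159/22
row 3: denom=8−2·3/11=82/11; d'=(27−2·-159/22)/(82/11)=228/41
back: M3=228/41
back: M2=-159/22−3/11·228/41=-717/82
back: M1=17/2−1/3·-717/82=468/41
M: M0=0, M1=468/41, M2=-717/82, M3=228/41, M4=0
seg 0: a=3, c=M0/2=0, d=(M1−M0)/(6·1)=78/41, b=Δ0−h0·(2M0+M1)/6=-283/41
seg 1: a=-2, c=M1/2=234/41, d=(M2−M1)/(6·2)=-551/328, b=Δ1−h1·(2M1+M2)/6=-49/41
seg 2: a=5, c=M2/2=-717/164, d=(M3−M2)/(6·2)=391/328, b=Δ2−h2·(2M2+M3)/6=121/82
seg 3: a=0, c=M3/2=114/41, d=(M4−M3)/(6·2)=-19/41, b=Δ3−h3·(2M3+M4)/6=-70/41
t_q=13/2 → seg 3, τ=3/2; S=0+-70/41·τ+114/41·τ²+-19/41·τ³=699/328

  seg 0: a=3 b=-283/41 c=0 d=78/41
  seg 1: a=-2 b=-49/41 c=234/41 d=-551/328
  seg 2: a=5 b=121/82 c=-717/164 d=391/328
  seg 3: a=0 b=-70/41 c=114/41 d=-19/41
S(13/2) = 699/328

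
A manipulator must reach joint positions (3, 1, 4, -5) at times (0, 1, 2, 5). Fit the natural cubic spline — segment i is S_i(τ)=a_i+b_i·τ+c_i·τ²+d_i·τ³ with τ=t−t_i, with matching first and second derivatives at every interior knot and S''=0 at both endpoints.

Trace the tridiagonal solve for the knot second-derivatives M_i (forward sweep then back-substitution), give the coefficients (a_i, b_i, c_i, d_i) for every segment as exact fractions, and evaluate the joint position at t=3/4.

  seg 0: a=3 b=-108/31 c=0 d=46/31
  seg 1: a=1 b=30/31 c=138/31 d=-75/31
  seg 2: a=4 b=81/31 c=-87/31 d=29/93
S(3/4) = 1005/992

Δ: Δ0=-2, Δ1=3, Δ2=-3
row 1: diag=4, rhs=30; c'=1/4, d'=15/2
row 2: denom=8−1·1/4=31/4; d'=(-36−1·15/2)/(31/4)=-174/31
back: M2=-174/31
back: M1=15/2−1/4·-174/31=276/31
M: M0=0, M1=276/31, M2=-174/31, M3=0
seg 0: a=3, c=M0/2=0, d=(M1−M0)/(6·1)=46/31, b=Δ0−h0·(2M0+M1)/6=-108/31
seg 1: a=1, c=M1/2=138/31, d=(M2−M1)/(6·1)=-75/31, b=Δ1−h1·(2M1+M2)/6=30/31
seg 2: a=4, c=M2/2=-87/31, d=(M3−M2)/(6·3)=29/93, b=Δ2−h2·(2M2+M3)/6=81/31
t_q=3/4 → seg 0, τ=3/4; S=3+-108/31·τ+0·τ²+46/31·τ³=1005/992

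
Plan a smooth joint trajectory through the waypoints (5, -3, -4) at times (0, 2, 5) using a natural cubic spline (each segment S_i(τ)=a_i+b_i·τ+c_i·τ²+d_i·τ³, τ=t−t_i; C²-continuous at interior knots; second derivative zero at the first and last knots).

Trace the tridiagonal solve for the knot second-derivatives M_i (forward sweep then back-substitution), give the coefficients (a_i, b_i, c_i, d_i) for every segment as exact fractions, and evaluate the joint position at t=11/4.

Δ: Δ0=-4, Δ1=-1/3
row 1: diag=10, rhs=22; c'=3/10, d'=11/5
back: M1=11/5
M: M0=0, M1=11/5, M2=0
seg 0: a=5, c=M0/2=0, d=(M1−M0)/(6·2)=11/60, b=Δ0−h0·(2M0+M1)/6=-71/15
seg 1: a=-3, c=M1/2=11/10, d=(M2−M1)/(6·3)=-11/90, b=Δ1−h1·(2M1+M2)/6=-38/15
t_q=11/4 → seg 1, τ=3/4; S=-3+-38/15·τ+11/10·τ²+-11/90·τ³=-2773/640

  seg 0: a=5 b=-71/15 c=0 d=11/60
  seg 1: a=-3 b=-38/15 c=11/10 d=-11/90
S(11/4) = -2773/640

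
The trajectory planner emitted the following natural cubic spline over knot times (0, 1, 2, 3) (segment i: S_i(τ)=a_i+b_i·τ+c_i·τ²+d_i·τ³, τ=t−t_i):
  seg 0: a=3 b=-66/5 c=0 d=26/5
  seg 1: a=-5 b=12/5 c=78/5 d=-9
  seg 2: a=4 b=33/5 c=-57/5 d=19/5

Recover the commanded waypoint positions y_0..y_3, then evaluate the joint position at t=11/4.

y_0 = S_0(0) = a_0 = 3
y_1 = S_1(0) = a_1 = -5
y_2 = S_2(0) = a_2 = 4
y_3 = S_2(1) = 3
t_q=11/4 is in segment 2 (τ=3/4); S_2(τ)=265/64

y_0=3 y_1=-5 y_2=4 y_3=3
S(11/4) = 265/64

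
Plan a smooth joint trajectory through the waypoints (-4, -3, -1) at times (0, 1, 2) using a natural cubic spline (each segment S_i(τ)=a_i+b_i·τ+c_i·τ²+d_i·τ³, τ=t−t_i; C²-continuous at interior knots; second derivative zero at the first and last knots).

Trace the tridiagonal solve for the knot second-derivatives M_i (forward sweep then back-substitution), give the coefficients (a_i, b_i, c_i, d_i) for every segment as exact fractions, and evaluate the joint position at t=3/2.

  seg 0: a=-4 b=3/4 c=0 d=1/4
  seg 1: a=-3 b=3/2 c=3/4 d=-1/4
S(3/2) = -67/32

Δ: Δ0=1, Δ1=2
row 1: diag=4, rhs=6; c'=1/4, d'=3/2
back: M1=3/2
M: M0=0, M1=3/2, M2=0
seg 0: a=-4, c=M0/2=0, d=(M1−M0)/(6·1)=1/4, b=Δ0−h0·(2M0+M1)/6=3/4
seg 1: a=-3, c=M1/2=3/4, d=(M2−M1)/(6·1)=-1/4, b=Δ1−h1·(2M1+M2)/6=3/2
t_q=3/2 → seg 1, τ=1/2; S=-3+3/2·τ+3/4·τ²+-1/4·τ³=-67/32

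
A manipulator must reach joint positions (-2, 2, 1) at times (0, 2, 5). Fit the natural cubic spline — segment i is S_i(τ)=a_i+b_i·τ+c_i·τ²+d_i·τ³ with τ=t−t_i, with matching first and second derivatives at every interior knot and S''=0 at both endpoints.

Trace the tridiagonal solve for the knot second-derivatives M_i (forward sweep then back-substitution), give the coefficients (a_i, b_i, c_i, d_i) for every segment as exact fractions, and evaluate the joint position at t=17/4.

  seg 0: a=-2 b=37/15 c=0 d=-7/60
  seg 1: a=2 b=16/15 c=-7/10 d=7/90
S(17/4) = 223/128

Δ: Δ0=2, Δ1=-1/3
row 1: diag=10, rhs=-14; c'=3/10, d'=-7/5
back: M1=-7/5
M: M0=0, M1=-7/5, M2=0
seg 0: a=-2, c=M0/2=0, d=(M1−M0)/(6·2)=-7/60, b=Δ0−h0·(2M0+M1)/6=37/15
seg 1: a=2, c=M1/2=-7/10, d=(M2−M1)/(6·3)=7/90, b=Δ1−h1·(2M1+M2)/6=16/15
t_q=17/4 → seg 1, τ=9/4; S=2+16/15·τ+-7/10·τ²+7/90·τ³=223/128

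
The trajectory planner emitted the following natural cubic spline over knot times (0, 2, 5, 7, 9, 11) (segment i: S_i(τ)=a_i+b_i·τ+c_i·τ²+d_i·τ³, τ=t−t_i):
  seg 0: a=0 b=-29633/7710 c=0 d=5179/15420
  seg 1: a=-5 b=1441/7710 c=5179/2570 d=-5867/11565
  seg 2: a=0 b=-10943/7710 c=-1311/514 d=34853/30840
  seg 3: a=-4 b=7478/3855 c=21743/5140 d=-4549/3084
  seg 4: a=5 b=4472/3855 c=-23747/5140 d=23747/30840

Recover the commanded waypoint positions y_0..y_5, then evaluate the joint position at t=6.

y_0 = S_0(0) = a_0 = 0
y_1 = S_1(0) = a_1 = -5
y_2 = S_2(0) = a_2 = 0
y_3 = S_3(0) = a_3 = -4
y_4 = S_4(0) = a_4 = 5
y_5 = S_4(2) = -5
t_q=6 is in segment 2 (τ=1); S_2(τ)=-29193/10280

y_0=0 y_1=-5 y_2=0 y_3=-4 y_4=5 y_5=-5
S(6) = -29193/10280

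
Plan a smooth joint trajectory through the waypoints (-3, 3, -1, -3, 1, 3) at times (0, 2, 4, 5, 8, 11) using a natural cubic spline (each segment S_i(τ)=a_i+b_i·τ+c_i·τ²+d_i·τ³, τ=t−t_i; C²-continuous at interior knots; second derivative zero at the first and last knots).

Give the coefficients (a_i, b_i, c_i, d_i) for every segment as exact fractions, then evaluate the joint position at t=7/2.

  seg 0: a=-3 b=1344/311 c=0 d=-411/1244
  seg 1: a=3 b=111/311 c=-1233/622 d=125/311
  seg 2: a=-1 b=-855/311 c=267/622 d=199/622
  seg 3: a=-3 b=-579/622 c=432/311 d=-3551/16794
  seg 4: a=1 b=527/311 c=-959/1866 d=959/16794
S(7/2) = 537/1244

Δ: Δ0=3, Δ1=-2, Δ2=-2, Δ3=4/3, Δ4=2/3
row 1: diag=8, rhs=-30; c'=1/4, d'=-15/4
row 2: denom=6−2·1/4=11/2; d'=(0−2·-15/4)/(11/2)=15/11
row 3: denom=8−1·2/11=86/11; d'=(20−1·15/11)/(86/11)=205/86
row 4: denom=12−3·33/86=933/86; d'=(-4−3·205/86)/(933/86)=-959/933
back: M4=-959/933
back: M3=205/86−33/86·-959/933=864/311
back: M2=15/11−2/11·864/311=267/311
back: M1=-15/4−1/4·267/311=-1233/311
M: M0=0, M1=-1233/311, M2=267/311, M3=864/311, M4=-959/933, M5=0
seg 0: a=-3, c=M0/2=0, d=(M1−M0)/(6·2)=-411/1244, b=Δ0−h0·(2M0+M1)/6=1344/311
seg 1: a=3, c=M1/2=-1233/622, d=(M2−M1)/(6·2)=125/311, b=Δ1−h1·(2M1+M2)/6=111/311
seg 2: a=-1, c=M2/2=267/622, d=(M3−M2)/(6·1)=199/622, b=Δ2−h2·(2M2+M3)/6=-855/311
seg 3: a=-3, c=M3/2=432/311, d=(M4−M3)/(6·3)=-3551/16794, b=Δ3−h3·(2M3+M4)/6=-579/622
seg 4: a=1, c=M4/2=-959/1866, d=(M5−M4)/(6·3)=959/16794, b=Δ4−h4·(2M4+M5)/6=527/311
t_q=7/2 → seg 1, τ=3/2; S=3+111/311·τ+-1233/622·τ²+125/311·τ³=537/1244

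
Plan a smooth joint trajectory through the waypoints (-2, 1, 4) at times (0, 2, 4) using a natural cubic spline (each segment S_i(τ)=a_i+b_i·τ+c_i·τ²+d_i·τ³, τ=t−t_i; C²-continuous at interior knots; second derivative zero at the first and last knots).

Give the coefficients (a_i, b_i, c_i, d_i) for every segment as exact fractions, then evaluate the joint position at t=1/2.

Δ: Δ0=3/2, Δ1=3/2
row 1: diag=8, rhs=0; c'=1/4, d'=0
back: M1=0
M: M0=0, M1=0, M2=0
seg 0: a=-2, c=M0/2=0, d=(M1−M0)/(6·2)=0, b=Δ0−h0·(2M0+M1)/6=3/2
seg 1: a=1, c=M1/2=0, d=(M2−M1)/(6·2)=0, b=Δ1−h1·(2M1+M2)/6=3/2
t_q=1/2 → seg 0, τ=1/2; S=-2+3/2·τ+0·τ²+0·τ³=-5/4

  seg 0: a=-2 b=3/2 c=0 d=0
  seg 1: a=1 b=3/2 c=0 d=0
S(1/2) = -5/4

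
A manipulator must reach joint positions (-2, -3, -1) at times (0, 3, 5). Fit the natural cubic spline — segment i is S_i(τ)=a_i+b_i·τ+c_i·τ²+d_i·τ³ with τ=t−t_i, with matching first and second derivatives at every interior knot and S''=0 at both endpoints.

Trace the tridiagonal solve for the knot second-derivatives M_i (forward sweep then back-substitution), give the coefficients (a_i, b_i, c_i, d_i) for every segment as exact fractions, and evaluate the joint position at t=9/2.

  seg 0: a=-2 b=-11/15 c=0 d=2/45
  seg 1: a=-3 b=7/15 c=2/5 d=-1/15
S(9/2) = -13/8

Δ: Δ0=-1/3, Δ1=1
row 1: diag=10, rhs=8; c'=1/5, d'=4/5
back: M1=4/5
M: M0=0, M1=4/5, M2=0
seg 0: a=-2, c=M0/2=0, d=(M1−M0)/(6·3)=2/45, b=Δ0−h0·(2M0+M1)/6=-11/15
seg 1: a=-3, c=M1/2=2/5, d=(M2−M1)/(6·2)=-1/15, b=Δ1−h1·(2M1+M2)/6=7/15
t_q=9/2 → seg 1, τ=3/2; S=-3+7/15·τ+2/5·τ²+-1/15·τ³=-13/8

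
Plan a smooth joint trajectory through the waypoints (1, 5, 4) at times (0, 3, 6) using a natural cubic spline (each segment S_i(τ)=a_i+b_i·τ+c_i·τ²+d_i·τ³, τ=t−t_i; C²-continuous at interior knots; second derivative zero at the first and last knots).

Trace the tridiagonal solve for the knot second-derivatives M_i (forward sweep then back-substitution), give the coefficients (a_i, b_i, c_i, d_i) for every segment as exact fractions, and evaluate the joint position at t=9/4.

Δ: Δ0=4/3, Δ1=-1/3
row 1: diag=12, rhs=-10; c'=1/4, d'=-5/6
back: M1=-5/6
M: M0=0, M1=-5/6, M2=0
seg 0: a=1, c=M0/2=0, d=(M1−M0)/(6·3)=-5/108, b=Δ0−h0·(2M0+M1)/6=7/4
seg 1: a=5, c=M1/2=-5/12, d=(M2−M1)/(6·3)=5/108, b=Δ1−h1·(2M1+M2)/6=1/2
t_q=9/4 → seg 0, τ=9/4; S=1+7/4·τ+0·τ²+-5/108·τ³=1129/256

  seg 0: a=1 b=7/4 c=0 d=-5/108
  seg 1: a=5 b=1/2 c=-5/12 d=5/108
S(9/4) = 1129/256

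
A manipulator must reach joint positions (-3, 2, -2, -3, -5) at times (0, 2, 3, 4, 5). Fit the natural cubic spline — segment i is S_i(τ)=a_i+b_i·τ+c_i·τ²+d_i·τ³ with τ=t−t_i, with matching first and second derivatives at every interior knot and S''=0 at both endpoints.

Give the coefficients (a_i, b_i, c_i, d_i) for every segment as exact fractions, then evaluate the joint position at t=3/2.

Δ: Δ0=5/2, Δ1=-4, Δ2=-1, Δ3=-2
row 1: diag=6, rhs=-39; c'=1/6, d'=-13/2
row 2: denom=4−1·1/6=23/6; d'=(18−1·-13/2)/(23/6)=147/23
row 3: denom=4−1·6/23=86/23; d'=(-6−1·147/23)/(86/23)=-285/86
back: M3=-285/86
back: M2=147/23−6/23·-285/86=312/43
back: M1=-13/2−1/6·312/43=-663/86
M: M0=0, M1=-663/86, M2=312/43, M3=-285/86, M4=0
seg 0: a=-3, c=M0/2=0, d=(M1−M0)/(6·2)=-221/344, b=Δ0−h0·(2M0+M1)/6=218/43
seg 1: a=2, c=M1/2=-663/172, d=(M2−M1)/(6·1)=429/172, b=Δ1−h1·(2M1+M2)/6=-227/86
seg 2: a=-2, c=M2/2=156/43, d=(M3−M2)/(6·1)=-303/172, b=Δ2−h2·(2M2+M3)/6=-493/172
seg 3: a=-3, c=M3/2=-285/172, d=(M4−M3)/(6·1)=95/172, b=Δ3−h3·(2M3+M4)/6=-77/86
t_q=3/2 → seg 0, τ=3/2; S=-3+218/43·τ+0·τ²+-221/344·τ³=6705/2752

  seg 0: a=-3 b=218/43 c=0 d=-221/344
  seg 1: a=2 b=-227/86 c=-663/172 d=429/172
  seg 2: a=-2 b=-493/172 c=156/43 d=-303/172
  seg 3: a=-3 b=-77/86 c=-285/172 d=95/172
S(3/2) = 6705/2752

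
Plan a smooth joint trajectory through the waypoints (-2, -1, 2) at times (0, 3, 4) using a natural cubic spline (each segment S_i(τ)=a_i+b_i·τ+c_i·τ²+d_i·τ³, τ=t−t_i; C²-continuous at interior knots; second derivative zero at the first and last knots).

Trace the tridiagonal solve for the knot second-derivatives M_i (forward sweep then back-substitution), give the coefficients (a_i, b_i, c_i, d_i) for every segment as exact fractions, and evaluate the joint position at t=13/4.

Δ: Δ0=1/3, Δ1=3
row 1: diag=8, rhs=16; c'=1/8, d'=2
back: M1=2
M: M0=0, M1=2, M2=0
seg 0: a=-2, c=M0/2=0, d=(M1−M0)/(6·3)=1/9, b=Δ0−h0·(2M0+M1)/6=-2/3
seg 1: a=-1, c=M1/2=1, d=(M2−M1)/(6·1)=-1/3, b=Δ1−h1·(2M1+M2)/6=7/3
t_q=13/4 → seg 1, τ=1/4; S=-1+7/3·τ+1·τ²+-1/3·τ³=-23/64

  seg 0: a=-2 b=-2/3 c=0 d=1/9
  seg 1: a=-1 b=7/3 c=1 d=-1/3
S(13/4) = -23/64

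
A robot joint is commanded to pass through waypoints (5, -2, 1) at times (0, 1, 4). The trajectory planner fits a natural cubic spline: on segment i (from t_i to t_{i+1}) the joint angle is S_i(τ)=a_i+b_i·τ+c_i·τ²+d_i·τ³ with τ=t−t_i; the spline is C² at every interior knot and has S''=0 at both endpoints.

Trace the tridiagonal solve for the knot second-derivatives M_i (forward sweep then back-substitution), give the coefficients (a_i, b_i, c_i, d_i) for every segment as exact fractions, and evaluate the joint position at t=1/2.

  seg 0: a=5 b=-8 c=0 d=1
  seg 1: a=-2 b=-5 c=3 d=-1/3
S(1/2) = 9/8

Δ: Δ0=-7, Δ1=1
row 1: diag=8, rhs=48; c'=3/8, d'=6
back: M1=6
M: M0=0, M1=6, M2=0
seg 0: a=5, c=M0/2=0, d=(M1−M0)/(6·1)=1, b=Δ0−h0·(2M0+M1)/6=-8
seg 1: a=-2, c=M1/2=3, d=(M2−M1)/(6·3)=-1/3, b=Δ1−h1·(2M1+M2)/6=-5
t_q=1/2 → seg 0, τ=1/2; S=5+-8·τ+0·τ²+1·τ³=9/8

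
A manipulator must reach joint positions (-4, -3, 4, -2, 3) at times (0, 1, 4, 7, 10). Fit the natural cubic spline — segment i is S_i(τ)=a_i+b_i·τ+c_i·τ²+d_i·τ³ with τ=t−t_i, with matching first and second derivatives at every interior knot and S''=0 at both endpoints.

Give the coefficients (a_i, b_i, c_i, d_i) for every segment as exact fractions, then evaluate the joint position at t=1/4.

Δ: Δ0=1, Δ1=7/3, Δ2=-2, Δ3=5/3
row 1: diag=8, rhs=8; c'=3/8, d'=1
row 2: denom=12−3·3/8=87/8; d'=(-26−3·1)/(87/8)=-8/3
row 3: denom=12−3·8/29=324/29; d'=(22−3·-8/3)/(324/29)=145/54
back: M3=145/54
back: M2=-8/3−8/29·145/54=-92/27
back: M1=1−3/8·-92/27=41/18
M: M0=0, M1=41/18, M2=-92/27, M3=145/54, M4=0
seg 0: a=-4, c=M0/2=0, d=(M1−M0)/(6·1)=41/108, b=Δ0−h0·(2M0+M1)/6=67/108
seg 1: a=-3, c=M1/2=41/36, d=(M2−M1)/(6·3)=-307/972, b=Δ1−h1·(2M1+M2)/6=95/54
seg 2: a=4, c=M2/2=-46/27, d=(M3−M2)/(6·3)=329/972, b=Δ2−h2·(2M2+M3)/6=7/108
seg 3: a=-2, c=M3/2=145/108, d=(M4−M3)/(6·3)=-145/972, b=Δ3−h3·(2M3+M4)/6=-55/54
t_q=1/4 → seg 0, τ=1/4; S=-4+67/108·τ+0·τ²+41/108·τ³=-8845/2304

  seg 0: a=-4 b=67/108 c=0 d=41/108
  seg 1: a=-3 b=95/54 c=41/36 d=-307/972
  seg 2: a=4 b=7/108 c=-46/27 d=329/972
  seg 3: a=-2 b=-55/54 c=145/108 d=-145/972
S(1/4) = -8845/2304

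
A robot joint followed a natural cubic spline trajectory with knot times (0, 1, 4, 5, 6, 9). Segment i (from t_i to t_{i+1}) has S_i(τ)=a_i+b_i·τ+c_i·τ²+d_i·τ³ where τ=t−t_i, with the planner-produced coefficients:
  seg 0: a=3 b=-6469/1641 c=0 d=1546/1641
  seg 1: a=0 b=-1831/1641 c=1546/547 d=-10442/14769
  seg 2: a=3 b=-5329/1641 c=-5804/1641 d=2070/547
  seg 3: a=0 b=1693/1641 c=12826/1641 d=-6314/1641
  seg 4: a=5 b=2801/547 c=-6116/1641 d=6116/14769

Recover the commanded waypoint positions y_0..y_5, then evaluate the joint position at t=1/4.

y_0 = S_0(0) = a_0 = 3
y_1 = S_1(0) = a_1 = 0
y_2 = S_2(0) = a_2 = 3
y_3 = S_3(0) = a_3 = 0
y_4 = S_4(0) = a_4 = 5
y_5 = S_4(3) = -2
t_q=1/4 is in segment 0 (τ=1/4); S_0(τ)=35519/17504

y_0=3 y_1=0 y_2=3 y_3=0 y_4=5 y_5=-2
S(1/4) = 35519/17504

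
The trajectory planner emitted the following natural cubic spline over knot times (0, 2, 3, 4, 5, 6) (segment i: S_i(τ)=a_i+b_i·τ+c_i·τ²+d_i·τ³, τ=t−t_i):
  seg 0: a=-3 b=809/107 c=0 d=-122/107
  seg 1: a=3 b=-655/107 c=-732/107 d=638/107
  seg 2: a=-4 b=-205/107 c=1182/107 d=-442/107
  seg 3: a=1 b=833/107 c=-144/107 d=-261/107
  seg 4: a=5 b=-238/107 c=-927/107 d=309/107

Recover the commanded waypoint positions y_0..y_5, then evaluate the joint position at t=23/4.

y_0=-3 y_1=3 y_2=-4 y_3=1 y_4=5 y_5=-3
S(23/4) = -2213/6848

y_0 = S_0(0) = a_0 = -3
y_1 = S_1(0) = a_1 = 3
y_2 = S_2(0) = a_2 = -4
y_3 = S_3(0) = a_3 = 1
y_4 = S_4(0) = a_4 = 5
y_5 = S_4(1) = -3
t_q=23/4 is in segment 4 (τ=3/4); S_4(τ)=-2213/6848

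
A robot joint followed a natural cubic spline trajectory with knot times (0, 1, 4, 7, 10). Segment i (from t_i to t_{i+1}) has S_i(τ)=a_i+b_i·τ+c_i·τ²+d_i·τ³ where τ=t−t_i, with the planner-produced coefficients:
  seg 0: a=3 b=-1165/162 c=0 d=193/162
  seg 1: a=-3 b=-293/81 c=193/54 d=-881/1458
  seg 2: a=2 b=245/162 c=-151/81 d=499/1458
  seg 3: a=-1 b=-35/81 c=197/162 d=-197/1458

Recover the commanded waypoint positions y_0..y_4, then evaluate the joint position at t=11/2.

y_0 = S_0(0) = a_0 = 3
y_1 = S_1(0) = a_1 = -3
y_2 = S_2(0) = a_2 = 2
y_3 = S_3(0) = a_3 = -1
y_4 = S_3(3) = 5
t_q=11/2 is in segment 2 (τ=3/2); S_2(τ)=59/48

y_0=3 y_1=-3 y_2=2 y_3=-1 y_4=5
S(11/2) = 59/48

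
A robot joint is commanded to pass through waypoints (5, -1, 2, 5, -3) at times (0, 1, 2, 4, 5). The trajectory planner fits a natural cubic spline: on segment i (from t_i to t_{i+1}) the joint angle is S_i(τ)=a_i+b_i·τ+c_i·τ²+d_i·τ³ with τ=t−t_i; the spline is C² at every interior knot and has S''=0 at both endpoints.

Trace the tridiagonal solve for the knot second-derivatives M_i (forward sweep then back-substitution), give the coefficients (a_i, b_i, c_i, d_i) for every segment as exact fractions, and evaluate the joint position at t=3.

  seg 0: a=5 b=-505/61 c=0 d=139/61
  seg 1: a=-1 b=-88/61 c=417/61 d=-146/61
  seg 2: a=2 b=308/61 c=-21/61 d=-349/488
  seg 3: a=5 b=-599/122 c=-1131/244 d=377/244
S(3) = 2923/488

Δ: Δ0=-6, Δ1=3, Δ2=3/2, Δ3=-8
row 1: diag=4, rhs=54; c'=1/4, d'=27/2
row 2: denom=6−1·1/4=23/4; d'=(-9−1·27/2)/(23/4)=-90/23
row 3: denom=6−2·8/23=122/23; d'=(-57−2·-90/23)/(122/23)=-1131/122
back: M3=-1131/122
back: M2=-90/23−8/23·-1131/122=-42/61
back: M1=27/2−1/4·-42/61=834/61
M: M0=0, M1=834/61, M2=-42/61, M3=-1131/122, M4=0
seg 0: a=5, c=M0/2=0, d=(M1−M0)/(6·1)=139/61, b=Δ0−h0·(2M0+M1)/6=-505/61
seg 1: a=-1, c=M1/2=417/61, d=(M2−M1)/(6·1)=-146/61, b=Δ1−h1·(2M1+M2)/6=-88/61
seg 2: a=2, c=M2/2=-21/61, d=(M3−M2)/(6·2)=-349/488, b=Δ2−h2·(2M2+M3)/6=308/61
seg 3: a=5, c=M3/2=-1131/244, d=(M4−M3)/(6·1)=377/244, b=Δ3−h3·(2M3+M4)/6=-599/122
t_q=3 → seg 2, τ=1; S=2+308/61·τ+-21/61·τ²+-349/488·τ³=2923/488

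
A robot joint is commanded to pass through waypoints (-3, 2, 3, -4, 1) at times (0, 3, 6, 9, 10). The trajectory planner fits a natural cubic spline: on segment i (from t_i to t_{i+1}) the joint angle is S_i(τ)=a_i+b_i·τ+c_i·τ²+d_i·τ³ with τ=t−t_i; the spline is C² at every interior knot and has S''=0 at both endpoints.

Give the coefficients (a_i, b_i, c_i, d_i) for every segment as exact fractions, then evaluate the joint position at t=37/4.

Δ: Δ0=5/3, Δ1=1/3, Δ2=-7/3, Δ3=5
row 1: diag=12, rhs=-8; c'=1/4, d'=-2/3
row 2: denom=12−3·1/4=45/4; d'=(-16−3·-2/3)/(45/4)=-56/45
row 3: denom=8−3·4/15=36/5; d'=(44−3·-56/45)/(36/5)=179/27
back: M3=179/27
back: M2=-56/45−4/15·179/27=-244/81
back: M1=-2/3−1/4·-244/81=7/81
M: M0=0, M1=7/81, M2=-244/81, M3=179/27, M4=0
seg 0: a=-3, c=M0/2=0, d=(M1−M0)/(6·3)=7/1458, b=Δ0−h0·(2M0+M1)/6=263/162
seg 1: a=2, c=M1/2=7/162, d=(M2−M1)/(6·3)=-251/1458, b=Δ1−h1·(2M1+M2)/6=142/81
seg 2: a=3, c=M2/2=-122/81, d=(M3−M2)/(6·3)=781/1458, b=Δ2−h2·(2M2+M3)/6=-427/162
seg 3: a=-4, c=M3/2=179/54, d=(M4−M3)/(6·1)=-179/162, b=Δ3−h3·(2M3+M4)/6=226/81
t_q=37/4 → seg 3, τ=1/4; S=-4+226/81·τ+179/54·τ²+-179/162·τ³=-10757/3456

  seg 0: a=-3 b=263/162 c=0 d=7/1458
  seg 1: a=2 b=142/81 c=7/162 d=-251/1458
  seg 2: a=3 b=-427/162 c=-122/81 d=781/1458
  seg 3: a=-4 b=226/81 c=179/54 d=-179/162
S(37/4) = -10757/3456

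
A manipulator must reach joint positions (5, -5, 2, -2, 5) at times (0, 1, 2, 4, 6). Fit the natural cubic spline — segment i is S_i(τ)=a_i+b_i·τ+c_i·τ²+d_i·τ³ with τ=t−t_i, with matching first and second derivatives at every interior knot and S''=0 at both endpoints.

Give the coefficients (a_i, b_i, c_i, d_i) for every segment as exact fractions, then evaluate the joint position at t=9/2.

  seg 0: a=5 b=-837/56 c=0 d=277/56
  seg 1: a=-5 b=-3/28 c=831/56 d=-433/56
  seg 2: a=2 b=51/8 c=-117/14 d=467/224
  seg 3: a=-2 b=-57/28 c=465/112 d=-155/224
S(9/2) = -529/256

Δ: Δ0=-10, Δ1=7, Δ2=-2, Δ3=7/2
row 1: diag=4, rhs=102; c'=1/4, d'=51/2
row 2: denom=6−1·1/4=23/4; d'=(-54−1·51/2)/(23/4)=-318/23
row 3: denom=8−2·8/23=168/23; d'=(33−2·-318/23)/(168/23)=465/56
back: M3=465/56
back: M2=-318/23−8/23·465/56=-117/7
back: M1=51/2−1/4·-117/7=831/28
M: M0=0, M1=831/28, M2=-117/7, M3=465/56, M4=0
seg 0: a=5, c=M0/2=0, d=(M1−M0)/(6·1)=277/56, b=Δ0−h0·(2M0+M1)/6=-837/56
seg 1: a=-5, c=M1/2=831/56, d=(M2−M1)/(6·1)=-433/56, b=Δ1−h1·(2M1+M2)/6=-3/28
seg 2: a=2, c=M2/2=-117/14, d=(M3−M2)/(6·2)=467/224, b=Δ2−h2·(2M2+M3)/6=51/8
seg 3: a=-2, c=M3/2=465/112, d=(M4−M3)/(6·2)=-155/224, b=Δ3−h3·(2M3+M4)/6=-57/28
t_q=9/2 → seg 3, τ=1/2; S=-2+-57/28·τ+465/112·τ²+-155/224·τ³=-529/256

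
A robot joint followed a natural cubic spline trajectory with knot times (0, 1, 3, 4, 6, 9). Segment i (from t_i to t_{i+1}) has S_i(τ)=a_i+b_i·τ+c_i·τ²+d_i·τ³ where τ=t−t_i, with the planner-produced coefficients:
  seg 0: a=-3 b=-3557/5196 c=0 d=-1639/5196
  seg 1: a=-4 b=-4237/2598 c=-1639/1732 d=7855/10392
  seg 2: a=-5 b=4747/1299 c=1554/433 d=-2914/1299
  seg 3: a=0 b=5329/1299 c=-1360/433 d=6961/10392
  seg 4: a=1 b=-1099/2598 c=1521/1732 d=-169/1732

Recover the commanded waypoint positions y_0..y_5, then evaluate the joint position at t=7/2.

y_0 = S_0(0) = a_0 = -3
y_1 = S_1(0) = a_1 = -4
y_2 = S_2(0) = a_2 = -5
y_3 = S_3(0) = a_3 = 0
y_4 = S_4(0) = a_4 = 1
y_5 = S_4(3) = 5
t_q=7/2 is in segment 2 (τ=1/2); S_2(τ)=-4427/1732

y_0=-3 y_1=-4 y_2=-5 y_3=0 y_4=1 y_5=5
S(7/2) = -4427/1732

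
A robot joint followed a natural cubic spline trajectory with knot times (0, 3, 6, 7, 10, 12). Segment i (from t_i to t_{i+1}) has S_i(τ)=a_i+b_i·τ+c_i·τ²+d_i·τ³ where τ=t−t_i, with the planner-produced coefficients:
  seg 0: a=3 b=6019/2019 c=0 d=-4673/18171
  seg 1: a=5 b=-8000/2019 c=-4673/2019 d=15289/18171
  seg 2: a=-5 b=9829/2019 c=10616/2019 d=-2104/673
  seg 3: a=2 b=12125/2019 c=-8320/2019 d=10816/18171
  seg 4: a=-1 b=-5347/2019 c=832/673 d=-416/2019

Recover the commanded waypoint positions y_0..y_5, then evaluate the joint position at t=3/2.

y_0 = S_0(0) = a_0 = 3
y_1 = S_1(0) = a_1 = 5
y_2 = S_2(0) = a_2 = -5
y_3 = S_3(0) = a_3 = 2
y_4 = S_4(0) = a_4 = -1
y_5 = S_4(2) = -3
t_q=3/2 is in segment 0 (τ=3/2); S_0(τ)=35555/5384

y_0=3 y_1=5 y_2=-5 y_3=2 y_4=-1 y_5=-3
S(3/2) = 35555/5384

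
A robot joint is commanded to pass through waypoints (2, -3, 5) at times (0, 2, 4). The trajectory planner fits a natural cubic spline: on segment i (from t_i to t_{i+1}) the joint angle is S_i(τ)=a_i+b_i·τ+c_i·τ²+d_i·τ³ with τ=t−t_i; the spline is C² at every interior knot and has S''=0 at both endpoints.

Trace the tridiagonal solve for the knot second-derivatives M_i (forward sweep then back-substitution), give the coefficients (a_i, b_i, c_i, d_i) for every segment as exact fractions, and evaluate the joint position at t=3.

Δ: Δ0=-5/2, Δ1=4
row 1: diag=8, rhs=39; c'=1/4, d'=39/8
back: M1=39/8
M: M0=0, M1=39/8, M2=0
seg 0: a=2, c=M0/2=0, d=(M1−M0)/(6·2)=13/32, b=Δ0−h0·(2M0+M1)/6=-33/8
seg 1: a=-3, c=M1/2=39/16, d=(M2−M1)/(6·2)=-13/32, b=Δ1−h1·(2M1+M2)/6=3/4
t_q=3 → seg 1, τ=1; S=-3+3/4·τ+39/16·τ²+-13/32·τ³=-7/32

  seg 0: a=2 b=-33/8 c=0 d=13/32
  seg 1: a=-3 b=3/4 c=39/16 d=-13/32
S(3) = -7/32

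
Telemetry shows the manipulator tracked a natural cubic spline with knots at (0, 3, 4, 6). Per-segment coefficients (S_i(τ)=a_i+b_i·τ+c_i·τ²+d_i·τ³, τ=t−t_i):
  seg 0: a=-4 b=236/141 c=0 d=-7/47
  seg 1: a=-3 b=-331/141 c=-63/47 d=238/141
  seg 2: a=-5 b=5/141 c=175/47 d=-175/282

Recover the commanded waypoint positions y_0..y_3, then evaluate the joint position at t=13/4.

y_0 = S_0(0) = a_0 = -4
y_1 = S_1(0) = a_1 = -3
y_2 = S_2(0) = a_2 = -5
y_3 = S_2(2) = 5
t_q=13/4 is in segment 1 (τ=1/4); S_1(τ)=-5481/1504

y_0=-4 y_1=-3 y_2=-5 y_3=5
S(13/4) = -5481/1504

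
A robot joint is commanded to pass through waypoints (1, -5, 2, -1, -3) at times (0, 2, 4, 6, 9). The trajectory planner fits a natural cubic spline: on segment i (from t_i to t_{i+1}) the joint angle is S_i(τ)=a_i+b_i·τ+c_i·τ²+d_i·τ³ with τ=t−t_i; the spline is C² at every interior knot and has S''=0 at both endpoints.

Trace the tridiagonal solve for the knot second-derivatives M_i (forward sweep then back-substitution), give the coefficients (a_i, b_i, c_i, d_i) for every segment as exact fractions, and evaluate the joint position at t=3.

  seg 0: a=1 b=-1087/213 c=0 d=112/213
  seg 1: a=-5 b=257/213 c=224/71 d=-1711/1704
  seg 2: a=2 b=757/426 c=-815/284 d=1049/1704
  seg 3: a=-1 b=-493/213 c=117/142 d=-13/142
S(3) = -933/568

Δ: Δ0=-3, Δ1=7/2, Δ2=-3/2, Δ3=-2/3
row 1: diag=8, rhs=39; c'=1/4, d'=39/8
row 2: denom=8−2·1/4=15/2; d'=(-30−2·39/8)/(15/2)=-53/10
row 3: denom=10−2·4/15=142/15; d'=(5−2·-53/10)/(142/15)=117/71
back: M3=117/71
back: M2=-53/10−4/15·117/71=-815/142
back: M1=39/8−1/4·-815/142=448/71
M: M0=0, M1=448/71, M2=-815/142, M3=117/71, M4=0
seg 0: a=1, c=M0/2=0, d=(M1−M0)/(6·2)=112/213, b=Δ0−h0·(2M0+M1)/6=-1087/213
seg 1: a=-5, c=M1/2=224/71, d=(M2−M1)/(6·2)=-1711/1704, b=Δ1−h1·(2M1+M2)/6=257/213
seg 2: a=2, c=M2/2=-815/284, d=(M3−M2)/(6·2)=1049/1704, b=Δ2−h2·(2M2+M3)/6=757/426
seg 3: a=-1, c=M3/2=117/142, d=(M4−M3)/(6·3)=-13/142, b=Δ3−h3·(2M3+M4)/6=-493/213
t_q=3 → seg 1, τ=1; S=-5+257/213·τ+224/71·τ²+-1711/1704·τ³=-933/568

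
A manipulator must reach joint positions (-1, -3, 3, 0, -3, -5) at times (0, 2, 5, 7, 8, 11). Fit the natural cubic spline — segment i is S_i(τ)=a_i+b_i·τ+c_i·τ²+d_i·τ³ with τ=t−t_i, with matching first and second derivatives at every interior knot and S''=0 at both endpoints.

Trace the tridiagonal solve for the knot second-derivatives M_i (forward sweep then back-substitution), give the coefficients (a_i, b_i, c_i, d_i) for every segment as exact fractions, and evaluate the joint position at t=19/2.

  seg 0: a=-1 b=-7400/3957 c=0 d=3443/15828
  seg 1: a=-3 b=2929/3957 c=3443/2638 d=-21017/71226
  seg 2: a=3 b=4781/7914 c=-5344/3957 d=1181/7914
  seg 3: a=0 b=-7933/2638 c=-1801/3957 d=3659/7914
  seg 4: a=-3 b=-10013/3957 c=7375/7914 d=-7375/71226
S(19/2) = -106541/21104

Δ: Δ0=-1, Δ1=2, Δ2=-3/2, Δ3=-3, Δ4=-2/3
row 1: diag=10, rhs=18; c'=3/10, d'=9/5
row 2: denom=10−3·3/10=91/10; d'=(-21−3·9/5)/(91/10)=-264/91
row 3: denom=6−2·20/91=506/91; d'=(-9−2·-264/91)/(506/91)=-291/506
row 4: denom=8−1·91/506=3957/506; d'=(14−1·-291/506)/(3957/506)=7375/3957
back: M4=7375/3957
back: M3=-291/506−91/506·7375/3957=-3602/3957
back: M2=-264/91−20/91·-3602/3957=-10688/3957
back: M1=9/5−3/10·-10688/3957=3443/1319
M: M0=0, M1=3443/1319, M2=-10688/3957, M3=-3602/3957, M4=7375/3957, M5=0
seg 0: a=-1, c=M0/2=0, d=(M1−M0)/(6·2)=3443/15828, b=Δ0−h0·(2M0+M1)/6=-7400/3957
seg 1: a=-3, c=M1/2=3443/2638, d=(M2−M1)/(6·3)=-21017/71226, b=Δ1−h1·(2M1+M2)/6=2929/3957
seg 2: a=3, c=M2/2=-5344/3957, d=(M3−M2)/(6·2)=1181/7914, b=Δ2−h2·(2M2+M3)/6=4781/7914
seg 3: a=0, c=M3/2=-1801/3957, d=(M4−M3)/(6·1)=3659/7914, b=Δ3−h3·(2M3+M4)/6=-7933/2638
seg 4: a=-3, c=M4/2=7375/7914, d=(M5−M4)/(6·3)=-7375/71226, b=Δ4−h4·(2M4+M5)/6=-10013/3957
t_q=19/2 → seg 4, τ=3/2; S=-3+-10013/3957·τ+7375/7914·τ²+-7375/71226·τ³=-106541/21104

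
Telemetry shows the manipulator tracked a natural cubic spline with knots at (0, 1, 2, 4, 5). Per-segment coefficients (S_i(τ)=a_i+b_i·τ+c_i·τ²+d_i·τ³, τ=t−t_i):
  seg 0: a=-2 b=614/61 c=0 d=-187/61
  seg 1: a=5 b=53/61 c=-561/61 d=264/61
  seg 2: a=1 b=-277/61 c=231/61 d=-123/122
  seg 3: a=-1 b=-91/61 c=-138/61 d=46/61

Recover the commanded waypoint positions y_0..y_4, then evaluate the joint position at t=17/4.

y_0=-2 y_1=5 y_2=1 y_3=-1 y_4=-4
S(17/4) = -2933/1952

y_0 = S_0(0) = a_0 = -2
y_1 = S_1(0) = a_1 = 5
y_2 = S_2(0) = a_2 = 1
y_3 = S_3(0) = a_3 = -1
y_4 = S_3(1) = -4
t_q=17/4 is in segment 3 (τ=1/4); S_3(τ)=-2933/1952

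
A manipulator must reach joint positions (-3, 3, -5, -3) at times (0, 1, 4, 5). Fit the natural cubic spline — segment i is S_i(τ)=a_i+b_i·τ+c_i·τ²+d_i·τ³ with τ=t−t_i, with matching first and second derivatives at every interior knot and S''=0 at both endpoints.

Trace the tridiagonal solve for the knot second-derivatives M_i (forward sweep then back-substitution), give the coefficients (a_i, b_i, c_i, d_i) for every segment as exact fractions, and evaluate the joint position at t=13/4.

Δ: Δ0=6, Δ1=-8/3, Δ2=2
row 1: diag=8, rhs=-52; c'=3/8, d'=-13/2
row 2: denom=8−3·3/8=55/8; d'=(28−3·-13/2)/(55/8)=76/11
back: M2=76/11
back: M1=-13/2−3/8·76/11=-100/11
M: M0=0, M1=-100/11, M2=76/11, M3=0
seg 0: a=-3, c=M0/2=0, d=(M1−M0)/(6·1)=-50/33, b=Δ0−h0·(2M0+M1)/6=248/33
seg 1: a=3, c=M1/2=-50/11, d=(M2−M1)/(6·3)=8/9, b=Δ1−h1·(2M1+M2)/6=98/33
seg 2: a=-5, c=M2/2=38/11, d=(M3−M2)/(6·1)=-38/33, b=Δ2−h2·(2M2+M3)/6=-10/33
t_q=13/4 → seg 1, τ=9/4; S=3+98/33·τ+-50/11·τ²+8/9·τ³=-141/44

  seg 0: a=-3 b=248/33 c=0 d=-50/33
  seg 1: a=3 b=98/33 c=-50/11 d=8/9
  seg 2: a=-5 b=-10/33 c=38/11 d=-38/33
S(13/4) = -141/44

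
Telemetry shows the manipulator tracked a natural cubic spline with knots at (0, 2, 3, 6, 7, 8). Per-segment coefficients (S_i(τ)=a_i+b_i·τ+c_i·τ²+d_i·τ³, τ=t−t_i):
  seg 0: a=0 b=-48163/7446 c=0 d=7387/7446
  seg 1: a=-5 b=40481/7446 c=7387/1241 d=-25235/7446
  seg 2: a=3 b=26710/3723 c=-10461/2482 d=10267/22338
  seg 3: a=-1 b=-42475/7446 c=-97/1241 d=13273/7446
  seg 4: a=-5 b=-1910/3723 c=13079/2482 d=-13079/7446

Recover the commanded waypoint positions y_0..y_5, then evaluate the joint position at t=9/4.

y_0 = S_0(0) = a_0 = 0
y_1 = S_1(0) = a_1 = -5
y_2 = S_2(0) = a_2 = 3
y_3 = S_3(0) = a_3 = -1
y_4 = S_4(0) = a_4 = -5
y_5 = S_4(1) = -2
t_q=9/4 is in segment 1 (τ=1/4); S_1(τ)=-527657/158848

y_0=0 y_1=-5 y_2=3 y_3=-1 y_4=-5 y_5=-2
S(9/4) = -527657/158848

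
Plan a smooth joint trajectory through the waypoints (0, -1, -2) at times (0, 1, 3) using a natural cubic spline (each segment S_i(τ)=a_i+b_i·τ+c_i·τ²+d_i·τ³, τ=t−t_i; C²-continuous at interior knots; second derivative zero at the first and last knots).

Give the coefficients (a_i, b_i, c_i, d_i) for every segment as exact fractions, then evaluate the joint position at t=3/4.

Δ: Δ0=-1, Δ1=-1/2
row 1: diag=6, rhs=3; c'=1/3, d'=1/2
back: M1=1/2
M: M0=0, M1=1/2, M2=0
seg 0: a=0, c=M0/2=0, d=(M1−M0)/(6·1)=1/12, b=Δ0−h0·(2M0+M1)/6=-13/12
seg 1: a=-1, c=M1/2=1/4, d=(M2−M1)/(6·2)=-1/24, b=Δ1−h1·(2M1+M2)/6=-5/6
t_q=3/4 → seg 0, τ=3/4; S=0+-13/12·τ+0·τ²+1/12·τ³=-199/256

  seg 0: a=0 b=-13/12 c=0 d=1/12
  seg 1: a=-1 b=-5/6 c=1/4 d=-1/24
S(3/4) = -199/256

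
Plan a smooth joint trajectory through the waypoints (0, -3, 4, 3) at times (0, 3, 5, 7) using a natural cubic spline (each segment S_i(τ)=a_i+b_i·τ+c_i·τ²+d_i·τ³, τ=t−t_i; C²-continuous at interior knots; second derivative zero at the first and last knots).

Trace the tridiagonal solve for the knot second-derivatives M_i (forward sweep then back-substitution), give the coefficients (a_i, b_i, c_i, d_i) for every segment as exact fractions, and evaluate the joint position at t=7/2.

Δ: Δ0=-1, Δ1=7/2, Δ2=-1/2
row 1: diag=10, rhs=27; c'=1/5, d'=27/10
row 2: denom=8−2·1/5=38/5; d'=(-24−2·27/10)/(38/5)=-147/38
back: M2=-147/38
back: M1=27/10−1/5·-147/38=66/19
M: M0=0, M1=66/19, M2=-147/38, M3=0
seg 0: a=0, c=M0/2=0, d=(M1−M0)/(6·3)=11/57, b=Δ0−h0·(2M0+M1)/6=-52/19
seg 1: a=-3, c=M1/2=33/19, d=(M2−M1)/(6·2)=-93/152, b=Δ1−h1·(2M1+M2)/6=47/19
seg 2: a=4, c=M2/2=-147/76, d=(M3−M2)/(6·2)=49/152, b=Δ2−h2·(2M2+M3)/6=79/38
t_q=7/2 → seg 1, τ=1/2; S=-3+47/19·τ+33/19·τ²+-93/152·τ³=-1709/1216

  seg 0: a=0 b=-52/19 c=0 d=11/57
  seg 1: a=-3 b=47/19 c=33/19 d=-93/152
  seg 2: a=4 b=79/38 c=-147/76 d=49/152
S(7/2) = -1709/1216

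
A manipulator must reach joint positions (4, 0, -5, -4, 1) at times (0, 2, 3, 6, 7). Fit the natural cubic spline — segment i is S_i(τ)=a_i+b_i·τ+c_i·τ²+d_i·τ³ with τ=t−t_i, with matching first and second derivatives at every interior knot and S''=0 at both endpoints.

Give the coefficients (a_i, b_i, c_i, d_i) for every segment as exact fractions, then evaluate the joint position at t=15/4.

Δ: Δ0=-2, Δ1=-5, Δ2=1/3, Δ3=5
row 1: diag=6, rhs=-18; c'=1/6, d'=-3
row 2: denom=8−1·1/6=47/6; d'=(32−1·-3)/(47/6)=210/47
row 3: denom=8−3·18/47=322/47; d'=(28−3·210/47)/(322/47)=49/23
back: M3=49/23
back: M2=210/47−18/47·49/23=84/23
back: M1=-3−1/6·84/23=-83/23
M: M0=0, M1=-83/23, M2=84/23, M3=49/23, M4=0
seg 0: a=4, c=M0/2=0, d=(M1−M0)/(6·2)=-83/276, b=Δ0−h0·(2M0+M1)/6=-55/69
seg 1: a=0, c=M1/2=-83/46, d=(M2−M1)/(6·1)=167/138, b=Δ1−h1·(2M1+M2)/6=-304/69
seg 2: a=-5, c=M2/2=42/23, d=(M3−M2)/(6·3)=-35/414, b=Δ2−h2·(2M2+M3)/6=-605/138
seg 3: a=-4, c=M3/2=49/46, d=(M4−M3)/(6·1)=-49/138, b=Δ3−h3·(2M3+M4)/6=296/69
t_q=15/4 → seg 2, τ=3/4; S=-5+-605/138·τ+42/23·τ²+-35/414·τ³=-21481/2944

  seg 0: a=4 b=-55/69 c=0 d=-83/276
  seg 1: a=0 b=-304/69 c=-83/46 d=167/138
  seg 2: a=-5 b=-605/138 c=42/23 d=-35/414
  seg 3: a=-4 b=296/69 c=49/46 d=-49/138
S(15/4) = -21481/2944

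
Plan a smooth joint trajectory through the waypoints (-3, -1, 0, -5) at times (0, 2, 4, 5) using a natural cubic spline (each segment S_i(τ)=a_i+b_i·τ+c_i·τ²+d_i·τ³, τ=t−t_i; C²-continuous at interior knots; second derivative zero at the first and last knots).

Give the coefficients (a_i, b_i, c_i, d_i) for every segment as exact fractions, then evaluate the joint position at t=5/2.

Δ: Δ0=1, Δ1=1/2, Δ2=-5
row 1: diag=8, rhs=-3; c'=1/4, d'=-3/8
row 2: denom=6−2·1/4=11/2; d'=(-33−2·-3/8)/(11/2)=-129/22
back: M2=-129/22
back: M1=-3/8−1/4·-129/22=12/11
M: M0=0, M1=12/11, M2=-129/22, M3=0
seg 0: a=-3, c=M0/2=0, d=(M1−M0)/(6·2)=1/11, b=Δ0−h0·(2M0+M1)/6=7/11
seg 1: a=-1, c=M1/2=6/11, d=(M2−M1)/(6·2)=-51/88, b=Δ1−h1·(2M1+M2)/6=19/11
seg 2: a=0, c=M2/2=-129/44, d=(M3−M2)/(6·1)=43/44, b=Δ2−h2·(2M2+M3)/6=-67/22
t_q=5/2 → seg 1, τ=1/2; S=-1+19/11·τ+6/11·τ²+-51/88·τ³=-51/704

  seg 0: a=-3 b=7/11 c=0 d=1/11
  seg 1: a=-1 b=19/11 c=6/11 d=-51/88
  seg 2: a=0 b=-67/22 c=-129/44 d=43/44
S(5/2) = -51/704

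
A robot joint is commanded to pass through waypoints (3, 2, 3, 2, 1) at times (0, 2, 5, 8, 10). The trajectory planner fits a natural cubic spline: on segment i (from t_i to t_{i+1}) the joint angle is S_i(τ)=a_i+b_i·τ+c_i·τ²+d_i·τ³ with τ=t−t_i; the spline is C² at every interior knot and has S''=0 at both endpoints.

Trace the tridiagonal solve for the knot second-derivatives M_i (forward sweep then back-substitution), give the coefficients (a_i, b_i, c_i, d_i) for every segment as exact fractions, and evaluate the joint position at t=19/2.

  seg 0: a=3 b=-61/85 c=0 d=37/680
  seg 1: a=2 b=-11/170 c=111/340 d=-593/9180
  seg 2: a=3 b=3/20 c=-13/51 d=287/9180
  seg 3: a=2 b=-91/170 c=9/340 d=-3/680
S(19/2) = 1351/1088

Δ: Δ0=-1/2, Δ1=1/3, Δ2=-1/3, Δ3=-1/2
row 1: diag=10, rhs=5; c'=3/10, d'=1/2
row 2: denom=12−3·3/10=111/10; d'=(-4−3·1/2)/(111/10)=-55/111
row 3: denom=10−3·10/37=340/37; d'=(-1−3·-55/111)/(340/37)=9/170
back: M3=9/170
back: M2=-55/111−10/37·9/170=-26/51
back: M1=1/2−3/10·-26/51=111/170
M: M0=0, M1=111/170, M2=-26/51, M3=9/170, M4=0
seg 0: a=3, c=M0/2=0, d=(M1−M0)/(6·2)=37/680, b=Δ0−h0·(2M0+M1)/6=-61/85
seg 1: a=2, c=M1/2=111/340, d=(M2−M1)/(6·3)=-593/9180, b=Δ1−h1·(2M1+M2)/6=-11/170
seg 2: a=3, c=M2/2=-13/51, d=(M3−M2)/(6·3)=287/9180, b=Δ2−h2·(2M2+M3)/6=3/20
seg 3: a=2, c=M3/2=9/340, d=(M4−M3)/(6·2)=-3/680, b=Δ3−h3·(2M3+M4)/6=-91/170
t_q=19/2 → seg 3, τ=3/2; S=2+-91/170·τ+9/340·τ²+-3/680·τ³=1351/1088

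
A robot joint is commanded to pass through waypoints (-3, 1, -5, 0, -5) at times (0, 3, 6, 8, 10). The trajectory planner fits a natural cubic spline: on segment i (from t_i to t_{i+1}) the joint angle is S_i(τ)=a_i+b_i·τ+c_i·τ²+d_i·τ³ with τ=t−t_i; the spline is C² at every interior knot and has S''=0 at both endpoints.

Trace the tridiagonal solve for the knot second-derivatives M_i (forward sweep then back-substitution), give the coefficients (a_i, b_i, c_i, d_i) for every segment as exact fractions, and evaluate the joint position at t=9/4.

Δ: Δ0=4/3, Δ1=-2, Δ2=5/2, Δ3=-5/2
row 1: diag=12, rhs=-20; c'=1/4, d'=-5/3
row 2: denom=10−3·1/4=37/4; d'=(27−3·-5/3)/(37/4)=128/37
row 3: denom=8−2·8/37=280/37; d'=(-30−2·128/37)/(280/37)=-683/140
back: M3=-683/140
back: M2=128/37−8/37·-683/140=158/35
back: M1=-5/3−1/4·158/35=-587/210
M: M0=0, M1=-587/210, M2=158/35, M3=-683/140, M4=0
seg 0: a=-3, c=M0/2=0, d=(M1−M0)/(6·3)=-587/3780, b=Δ0−h0·(2M0+M1)/6=1147/420
seg 1: a=1, c=M1/2=-587/420, d=(M2−M1)/(6·3)=307/756, b=Δ1−h1·(2M1+M2)/6=-307/210
seg 2: a=-5, c=M2/2=79/35, d=(M3−M2)/(6·2)=-263/336, b=Δ2−h2·(2M2+M3)/6=67/60
seg 3: a=0, c=M3/2=-683/280, d=(M4−M3)/(6·2)=683/1680, b=Δ3−h3·(2M3+M4)/6=79/105
t_q=9/4 → seg 0, τ=9/4; S=-3+1147/420·τ+0·τ²+-587/3780·τ³=1761/1280

  seg 0: a=-3 b=1147/420 c=0 d=-587/3780
  seg 1: a=1 b=-307/210 c=-587/420 d=307/756
  seg 2: a=-5 b=67/60 c=79/35 d=-263/336
  seg 3: a=0 b=79/105 c=-683/280 d=683/1680
S(9/4) = 1761/1280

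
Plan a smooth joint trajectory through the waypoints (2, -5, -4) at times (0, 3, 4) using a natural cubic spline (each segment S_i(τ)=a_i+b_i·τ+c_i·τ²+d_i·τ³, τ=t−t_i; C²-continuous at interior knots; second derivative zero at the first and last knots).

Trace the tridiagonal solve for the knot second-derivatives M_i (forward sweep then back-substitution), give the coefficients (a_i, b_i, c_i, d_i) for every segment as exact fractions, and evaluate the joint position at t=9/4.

  seg 0: a=2 b=-43/12 c=0 d=5/36
  seg 1: a=-5 b=1/6 c=5/4 d=-5/12
S(9/4) = -1147/256

Δ: Δ0=-7/3, Δ1=1
row 1: diag=8, rhs=20; c'=1/8, d'=5/2
back: M1=5/2
M: M0=0, M1=5/2, M2=0
seg 0: a=2, c=M0/2=0, d=(M1−M0)/(6·3)=5/36, b=Δ0−h0·(2M0+M1)/6=-43/12
seg 1: a=-5, c=M1/2=5/4, d=(M2−M1)/(6·1)=-5/12, b=Δ1−h1·(2M1+M2)/6=1/6
t_q=9/4 → seg 0, τ=9/4; S=2+-43/12·τ+0·τ²+5/36·τ³=-1147/256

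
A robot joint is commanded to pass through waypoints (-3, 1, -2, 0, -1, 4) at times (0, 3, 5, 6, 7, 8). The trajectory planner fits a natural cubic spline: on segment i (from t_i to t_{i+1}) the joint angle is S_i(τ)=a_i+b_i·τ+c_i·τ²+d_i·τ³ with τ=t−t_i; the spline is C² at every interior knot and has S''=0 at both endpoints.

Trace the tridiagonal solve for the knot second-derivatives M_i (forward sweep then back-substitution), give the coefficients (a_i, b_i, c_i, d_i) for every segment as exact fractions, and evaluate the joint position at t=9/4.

Δ: Δ0=4/3, Δ1=-3/2, Δ2=2, Δ3=-1, Δ4=5
row 1: diag=10, rhs=-17; c'=1/5, d'=-17/10
row 2: denom=6−2·1/5=28/5; d'=(21−2·-17/10)/(28/5)=61/14
row 3: denom=4−1·5/28=107/28; d'=(-18−1·61/14)/(107/28)=-626/107
row 4: denom=4−1·28/107=400/107; d'=(36−1·-626/107)/(400/107)=2239/200
back: M4=2239/200
back: M3=-626/107−28/107·2239/200=-439/50
back: M2=61/14−5/28·-439/50=237/40
back: M1=-17/10−1/5·237/40=-577/200
M: M0=0, M1=-577/200, M2=237/40, M3=-439/50, M4=2239/200, M5=0
seg 0: a=-3, c=M0/2=0, d=(M1−M0)/(6·3)=-577/3600, b=Δ0−h0·(2M0+M1)/6=3331/1200
seg 1: a=1, c=M1/2=-577/400, d=(M2−M1)/(6·2)=881/1200, b=Δ1−h1·(2M1+M2)/6=-931/600
seg 2: a=-2, c=M2/2=237/80, d=(M3−M2)/(6·1)=-2941/1200, b=Δ2−h2·(2M2+M3)/6=893/600
seg 3: a=0, c=M3/2=-439/100, d=(M4−M3)/(6·1)=799/240, b=Δ3−h3·(2M3+M4)/6=73/1200
seg 4: a=-1, c=M4/2=2239/400, d=(M5−M4)/(6·1)=-2239/1200, b=Δ4−h4·(2M4+M5)/6=761/600
t_q=9/4 → seg 0, τ=9/4; S=-3+3331/1200·τ+0·τ²+-577/3600·τ³=36351/25600

  seg 0: a=-3 b=3331/1200 c=0 d=-577/3600
  seg 1: a=1 b=-931/600 c=-577/400 d=881/1200
  seg 2: a=-2 b=893/600 c=237/80 d=-2941/1200
  seg 3: a=0 b=73/1200 c=-439/100 d=799/240
  seg 4: a=-1 b=761/600 c=2239/400 d=-2239/1200
S(9/4) = 36351/25600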